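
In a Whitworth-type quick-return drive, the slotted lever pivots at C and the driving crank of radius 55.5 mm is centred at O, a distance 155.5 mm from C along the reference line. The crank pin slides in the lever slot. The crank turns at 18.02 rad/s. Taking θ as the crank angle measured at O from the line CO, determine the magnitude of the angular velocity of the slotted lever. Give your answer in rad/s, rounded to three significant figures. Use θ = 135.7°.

3.74

ω = 18.02 rad/s
Crank pin A relative to C: A = (d + r cosθ, r sinθ); lever angle φ = atan2(r sinθ, d + r cosθ).
Differentiating tanφ: φ̇ = rω(d cosθ + r)/(d² + r² + 2dr cosθ).
d² + r² + 2dr cosθ = |CA|² = 0.0149073 m²;  d cosθ + r = -0.05579 m.
|ω_lever| = |0.0555·18.02·-0.05579| / 0.0149073 = 3.7429 rad/s.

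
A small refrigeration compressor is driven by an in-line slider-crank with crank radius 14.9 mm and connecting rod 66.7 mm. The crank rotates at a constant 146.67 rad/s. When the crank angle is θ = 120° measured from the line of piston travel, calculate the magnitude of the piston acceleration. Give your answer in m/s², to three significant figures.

196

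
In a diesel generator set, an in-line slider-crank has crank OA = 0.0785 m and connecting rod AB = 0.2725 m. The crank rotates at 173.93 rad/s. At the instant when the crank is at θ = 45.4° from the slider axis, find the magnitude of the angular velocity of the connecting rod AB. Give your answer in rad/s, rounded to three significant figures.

ω = 173.9 rad/s
The rod makes angle φ with the slider axis where L sinφ = r sinθ; differentiating, L cosφ·φ̇ = r ω cosθ.
L cosφ = √(L² − r² sin²θ) = 0.26671 m.
|ω_rod| = r ω |cosθ| / √(L² − r² sin²θ) = 0.0785·173.9·0.70215/0.26671 = 35.945 rad/s.

35.9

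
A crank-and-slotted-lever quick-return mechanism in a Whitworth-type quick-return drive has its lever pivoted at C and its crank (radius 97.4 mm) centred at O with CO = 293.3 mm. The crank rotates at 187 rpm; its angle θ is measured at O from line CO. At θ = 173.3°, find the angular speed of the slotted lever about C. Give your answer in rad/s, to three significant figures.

ω = 19.58 rad/s (from 187 rpm).
Crank pin A relative to C: A = (d + r cosθ, r sinθ); lever angle φ = atan2(r sinθ, d + r cosθ).
Differentiating tanφ: φ̇ = rω(d cosθ + r)/(d² + r² + 2dr cosθ).
d² + r² + 2dr cosθ = |CA|² = 0.038767 m²;  d cosθ + r = -0.1939 m.
|ω_lever| = |0.0974·19.58·-0.1939| / 0.038767 = 9.5398 rad/s.

9.54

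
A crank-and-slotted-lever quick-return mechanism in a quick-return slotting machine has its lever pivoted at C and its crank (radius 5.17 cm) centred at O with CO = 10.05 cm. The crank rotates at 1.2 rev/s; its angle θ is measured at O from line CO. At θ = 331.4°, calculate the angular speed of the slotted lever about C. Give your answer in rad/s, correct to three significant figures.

2.49

ω = 7.54 rad/s (from 1.2 rev/s).
Crank pin A relative to C: A = (d + r cosθ, r sinθ); lever angle φ = atan2(r sinθ, d + r cosθ).
Differentiating tanφ: φ̇ = rω(d cosθ + r)/(d² + r² + 2dr cosθ).
d² + r² + 2dr cosθ = |CA|² = 0.0218969 m²;  d cosθ + r = +0.13994 m.
|ω_lever| = |0.0517·7.54·+0.13994| / 0.0218969 = 2.4912 rad/s.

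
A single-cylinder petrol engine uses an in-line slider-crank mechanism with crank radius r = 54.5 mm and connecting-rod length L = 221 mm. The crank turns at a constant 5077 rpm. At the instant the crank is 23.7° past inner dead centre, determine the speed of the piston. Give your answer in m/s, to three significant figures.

14.3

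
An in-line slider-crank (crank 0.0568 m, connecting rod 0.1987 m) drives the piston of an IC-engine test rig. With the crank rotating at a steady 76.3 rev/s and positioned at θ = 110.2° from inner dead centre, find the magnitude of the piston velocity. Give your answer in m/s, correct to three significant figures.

22.9

ω = 2π·76.3 = 479.4 rad/s
For an in-line slider-crank, x = r cosθ + √(L² − r² sin²θ), so v = −rω sinθ·[1 + r cosθ/√(L² − r² sin²θ)].
With r = 0.0568 m, L = 0.1987 m, θ = 110.2°: √(L² − r² sin²θ) = 0.19142 m.
v = −0.0568·479.4·0.93849·[1 + 0.0568·-0.34530/0.19142] = -22.937 m/s.
|v| = 22.937 m/s.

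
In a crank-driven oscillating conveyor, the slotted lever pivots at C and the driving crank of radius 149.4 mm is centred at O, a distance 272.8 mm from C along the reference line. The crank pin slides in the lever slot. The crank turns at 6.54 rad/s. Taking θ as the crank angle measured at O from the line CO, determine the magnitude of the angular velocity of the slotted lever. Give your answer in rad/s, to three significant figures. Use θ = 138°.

1.44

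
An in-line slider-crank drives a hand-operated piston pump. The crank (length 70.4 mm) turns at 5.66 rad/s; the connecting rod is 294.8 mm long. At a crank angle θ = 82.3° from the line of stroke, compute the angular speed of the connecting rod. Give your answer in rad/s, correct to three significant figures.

0.186

ω = 5.66 rad/s
The rod makes angle φ with the slider axis where L sinφ = r sinθ; differentiating, L cosφ·φ̇ = r ω cosθ.
L cosφ = √(L² − r² sin²θ) = 0.28643 m.
|ω_rod| = r ω |cosθ| / √(L² − r² sin²θ) = 0.0704·5.66·0.13399/0.28643 = 0.1864 rad/s.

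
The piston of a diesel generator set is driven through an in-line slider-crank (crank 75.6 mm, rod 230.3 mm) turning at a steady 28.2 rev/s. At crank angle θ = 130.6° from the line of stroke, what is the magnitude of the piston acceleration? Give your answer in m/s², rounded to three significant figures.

1650

ω = 2π·28.2 = 177.2 rad/s
x(θ) = r cosθ + √(L² − r² sin²θ); with ω constant, a = ω²·d²x/dθ².
d²x/dθ² = −r cosθ − r²(cos2θ)/√u − r⁴ sin²2θ/(4u^{3/2}),  u = L² − r² sin²θ = 0.0497432 m².
Substituting r = 0.0756 m, L = 0.2303 m, θ = 130.6°: d²x/dθ² = +0.0524 m.
a = ω²·d²x/dθ² = (177.2)²·(+0.0524) = +1645.1 m/s²;  |a| = 1645.1 m/s².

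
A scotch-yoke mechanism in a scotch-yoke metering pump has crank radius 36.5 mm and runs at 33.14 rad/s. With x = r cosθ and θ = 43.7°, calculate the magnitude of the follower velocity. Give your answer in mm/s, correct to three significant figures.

ω = 33.14 rad/s
x = r cosθ ⇒ ẋ = −rω sinθ.
|v| = rω|sinθ| = 0.0365·33.14·|sin 43.7°| = 0.8357 m/s = 835.7 mm/s.

836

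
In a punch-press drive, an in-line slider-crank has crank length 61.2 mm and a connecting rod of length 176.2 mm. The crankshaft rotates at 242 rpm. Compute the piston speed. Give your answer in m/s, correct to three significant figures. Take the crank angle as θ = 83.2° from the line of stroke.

1.61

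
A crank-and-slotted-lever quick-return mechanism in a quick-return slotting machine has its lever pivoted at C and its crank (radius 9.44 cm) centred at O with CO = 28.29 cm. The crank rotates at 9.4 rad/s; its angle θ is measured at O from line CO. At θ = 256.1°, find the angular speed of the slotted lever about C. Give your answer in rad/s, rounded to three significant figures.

0.308

ω = 9.4 rad/s
Crank pin A relative to C: A = (d + r cosθ, r sinθ); lever angle φ = atan2(r sinθ, d + r cosθ).
Differentiating tanφ: φ̇ = rω(d cosθ + r)/(d² + r² + 2dr cosθ).
d² + r² + 2dr cosθ = |CA|² = 0.0761128 m²;  d cosθ + r = +0.026439 m.
|ω_lever| = |0.0944·9.4·+0.026439| / 0.0761128 = 0.30824 rad/s.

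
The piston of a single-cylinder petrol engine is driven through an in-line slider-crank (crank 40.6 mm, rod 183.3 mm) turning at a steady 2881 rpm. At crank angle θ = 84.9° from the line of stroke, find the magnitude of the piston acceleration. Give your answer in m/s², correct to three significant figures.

497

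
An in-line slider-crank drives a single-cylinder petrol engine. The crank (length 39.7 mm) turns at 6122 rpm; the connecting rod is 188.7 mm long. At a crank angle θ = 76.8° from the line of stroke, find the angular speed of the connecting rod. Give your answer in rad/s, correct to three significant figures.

31.5

ω = 641.1 rad/s (converted from 6122 rpm).
The rod makes angle φ with the slider axis where L sinφ = r sinθ; differentiating, L cosφ·φ̇ = r ω cosθ.
L cosφ = √(L² − r² sin²θ) = 0.1847 m.
|ω_rod| = r ω |cosθ| / √(L² − r² sin²θ) = 0.0397·641.1·0.22835/0.1847 = 31.467 rad/s.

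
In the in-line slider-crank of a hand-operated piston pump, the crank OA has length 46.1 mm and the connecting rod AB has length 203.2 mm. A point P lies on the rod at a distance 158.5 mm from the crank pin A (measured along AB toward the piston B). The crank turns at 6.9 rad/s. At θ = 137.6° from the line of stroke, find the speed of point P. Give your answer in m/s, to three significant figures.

0.193

ω = 6.9 rad/s.  Crank-pin speed |V_A| = rω = 0.31809 m/s, perpendicular to OA.
Rod angle: sinφ = −(r/L) sinθ ⇒ φ = -8.800°; ω_rod = −rω cosθ/√(L²−r²sin²θ) = +1.1697 rad/s.
V_P = V_A + ω_rod × AP, with AP = 0.1585 m along the rod.
Components: V_Px = −rω sinθ − a·ω_rod·sinφ = -0.18613 m/s;  V_Py = rω cosθ + a·ω_rod·cosφ = -0.051672 m/s.
|V_P| = √(V_Px² + V_Py²) = 0.19317 m/s.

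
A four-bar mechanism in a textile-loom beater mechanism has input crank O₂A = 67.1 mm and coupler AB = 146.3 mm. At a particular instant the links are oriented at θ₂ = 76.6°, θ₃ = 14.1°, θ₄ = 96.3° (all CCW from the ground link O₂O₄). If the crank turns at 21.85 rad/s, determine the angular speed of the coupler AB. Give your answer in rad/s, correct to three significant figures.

ω₂ = 21.85 rad/s
Differentiating the loop-closure r₂e^{iθ₂}+r₃e^{iθ₃}=r₁+r₄e^{iθ₄} gives r₂ω₂e^{iθ₂}+r₃ω₃e^{iθ₃}=r₄ω₄e^{iθ₄}.
Eliminating the other unknown: ω₃ = r₂ω₂ sin(θ₄−θ₂) / [r₃ sin(θ₃−θ₄)].
Numerator sine = +0.33710; denominator sine = -0.99075.
Result = 0.0671·21.85·(+0.33710) / (0.1463·(-0.99075)) = -3.4097 rad/s; magnitude 3.4097 rad/s.

3.41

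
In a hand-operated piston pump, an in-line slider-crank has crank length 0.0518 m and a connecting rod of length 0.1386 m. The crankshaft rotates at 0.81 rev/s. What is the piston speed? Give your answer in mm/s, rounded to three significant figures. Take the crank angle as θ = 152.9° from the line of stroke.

79.5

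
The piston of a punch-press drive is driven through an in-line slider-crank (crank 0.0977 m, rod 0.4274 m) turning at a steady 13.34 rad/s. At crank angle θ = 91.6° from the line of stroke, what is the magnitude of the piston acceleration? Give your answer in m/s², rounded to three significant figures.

4.56

ω = 13.34 rad/s
x(θ) = r cosθ + √(L² − r² sin²θ); with ω constant, a = ω²·d²x/dθ².
d²x/dθ² = −r cosθ − r²(cos2θ)/√u − r⁴ sin²2θ/(4u^{3/2}),  u = L² − r² sin²θ = 0.173133 m².
Substituting r = 0.0977 m, L = 0.4274 m, θ = 91.6°: d²x/dθ² = +0.025632 m.
a = ω²·d²x/dθ² = (13.34)²·(+0.025632) = +4.5613 m/s²;  |a| = 4.5613 m/s².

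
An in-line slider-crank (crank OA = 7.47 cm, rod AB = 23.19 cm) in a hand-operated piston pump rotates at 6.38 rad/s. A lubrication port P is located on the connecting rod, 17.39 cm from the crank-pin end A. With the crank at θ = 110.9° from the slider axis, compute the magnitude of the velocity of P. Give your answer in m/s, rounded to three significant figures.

ω = 6.38 rad/s.  Crank-pin speed |V_A| = rω = 0.47659 m/s, perpendicular to OA.
Rod angle: sinφ = −(r/L) sinθ ⇒ φ = -17.513°; ω_rod = −rω cosθ/√(L²−r²sin²θ) = +0.76878 rad/s.
V_P = V_A + ω_rod × AP, with AP = 0.1739 m along the rod.
Components: V_Px = −rω sinθ − a·ω_rod·sinφ = -0.405 m/s;  V_Py = rω cosθ + a·ω_rod·cosφ = -0.042522 m/s.
|V_P| = √(V_Px² + V_Py²) = 0.40722 m/s.

0.407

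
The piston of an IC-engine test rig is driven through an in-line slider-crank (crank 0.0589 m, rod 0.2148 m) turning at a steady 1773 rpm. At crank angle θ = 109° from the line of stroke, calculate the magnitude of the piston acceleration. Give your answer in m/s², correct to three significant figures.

1110

ω = 2π·1773/60 = 185.7 rad/s
x(θ) = r cosθ + √(L² − r² sin²θ); with ω constant, a = ω²·d²x/dθ².
d²x/dθ² = −r cosθ − r²(cos2θ)/√u − r⁴ sin²2θ/(4u^{3/2}),  u = L² − r² sin²θ = 0.0430375 m².
Substituting r = 0.0589 m, L = 0.2148 m, θ = 109°: d²x/dθ² = +0.032226 m.
a = ω²·d²x/dθ² = (185.7)²·(+0.032226) = +1110.9 m/s²;  |a| = 1110.9 m/s².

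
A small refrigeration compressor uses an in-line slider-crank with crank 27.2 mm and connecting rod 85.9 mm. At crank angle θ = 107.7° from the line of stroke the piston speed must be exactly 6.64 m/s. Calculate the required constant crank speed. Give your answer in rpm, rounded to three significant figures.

2720

For an in-line slider-crank, |v_piston| = rω|sinθ|·[1 + r cosθ/√(L² − r² sin²θ)].
With r = 0.0272 m, L = 0.0859 m, θ = 107.7°: the bracketed kinematic factor |dx/dθ| = 0.023296 m.
ω = v/|dx/dθ| = 6.64/0.023296 = 285.03 rad/s.
N = 60ω/(2π) = 2721.8 rpm.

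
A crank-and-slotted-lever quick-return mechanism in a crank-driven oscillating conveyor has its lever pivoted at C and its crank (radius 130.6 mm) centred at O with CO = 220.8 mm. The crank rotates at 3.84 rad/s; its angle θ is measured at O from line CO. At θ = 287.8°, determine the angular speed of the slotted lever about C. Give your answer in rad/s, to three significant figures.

1.19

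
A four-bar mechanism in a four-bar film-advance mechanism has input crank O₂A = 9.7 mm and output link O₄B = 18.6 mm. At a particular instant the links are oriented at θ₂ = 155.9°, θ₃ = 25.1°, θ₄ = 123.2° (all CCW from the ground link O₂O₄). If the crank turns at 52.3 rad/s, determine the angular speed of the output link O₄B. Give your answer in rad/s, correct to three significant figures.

20.9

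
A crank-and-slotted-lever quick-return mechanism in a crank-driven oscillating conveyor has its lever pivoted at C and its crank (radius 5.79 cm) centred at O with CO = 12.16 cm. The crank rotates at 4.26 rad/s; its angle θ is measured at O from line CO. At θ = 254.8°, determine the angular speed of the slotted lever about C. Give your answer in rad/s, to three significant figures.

ω = 4.26 rad/s
Crank pin A relative to C: A = (d + r cosθ, r sinθ); lever angle φ = atan2(r sinθ, d + r cosθ).
Differentiating tanφ: φ̇ = rω(d cosθ + r)/(d² + r² + 2dr cosθ).
d² + r² + 2dr cosθ = |CA|² = 0.014447 m²;  d cosθ + r = +0.026018 m.
|ω_lever| = |0.0579·4.26·+0.026018| / 0.014447 = 0.4442 rad/s.

0.444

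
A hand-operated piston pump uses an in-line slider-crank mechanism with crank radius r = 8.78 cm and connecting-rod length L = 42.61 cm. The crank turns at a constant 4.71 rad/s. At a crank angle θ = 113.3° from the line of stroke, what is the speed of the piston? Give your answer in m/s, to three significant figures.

0.348

ω = 4.71 rad/s
For an in-line slider-crank, x = r cosθ + √(L² − r² sin²θ), so v = −rω sinθ·[1 + r cosθ/√(L² − r² sin²θ)].
With r = 0.0878 m, L = 0.4261 m, θ = 113.3°: √(L² − r² sin²θ) = 0.4184 m.
v = −0.0878·4.71·0.91845·[1 + 0.0878·-0.39555/0.4184] = -0.34829 m/s.
|v| = 0.34829 m/s.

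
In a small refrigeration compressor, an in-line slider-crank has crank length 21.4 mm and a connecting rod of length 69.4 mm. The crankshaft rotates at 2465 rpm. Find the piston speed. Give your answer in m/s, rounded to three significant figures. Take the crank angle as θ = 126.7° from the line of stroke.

3.59

ω = 2π·2465/60 = 258.1 rad/s
For an in-line slider-crank, x = r cosθ + √(L² − r² sin²θ), so v = −rω sinθ·[1 + r cosθ/√(L² − r² sin²θ)].
With r = 0.0214 m, L = 0.0694 m, θ = 126.7°: √(L² − r² sin²θ) = 0.067246 m.
v = −0.0214·258.1·0.80178·[1 + 0.0214·-0.59763/0.067246] = -3.5867 m/s.
|v| = 3.5867 m/s.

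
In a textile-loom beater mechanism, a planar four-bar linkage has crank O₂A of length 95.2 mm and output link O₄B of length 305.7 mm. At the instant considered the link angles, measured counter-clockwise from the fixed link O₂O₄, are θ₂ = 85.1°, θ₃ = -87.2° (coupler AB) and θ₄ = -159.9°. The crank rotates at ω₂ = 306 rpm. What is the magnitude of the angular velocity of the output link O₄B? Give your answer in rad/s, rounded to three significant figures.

1.40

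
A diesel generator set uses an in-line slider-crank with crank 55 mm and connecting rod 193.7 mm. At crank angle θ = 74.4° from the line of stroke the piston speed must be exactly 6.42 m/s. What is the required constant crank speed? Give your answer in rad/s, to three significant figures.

112

For an in-line slider-crank, |v_piston| = rω|sinθ|·[1 + r cosθ/√(L² − r² sin²θ)].
With r = 0.055 m, L = 0.1937 m, θ = 74.4°: the bracketed kinematic factor |dx/dθ| = 0.057179 m.
ω = v/|dx/dθ| = 6.42/0.057179 = 112.28 rad/s.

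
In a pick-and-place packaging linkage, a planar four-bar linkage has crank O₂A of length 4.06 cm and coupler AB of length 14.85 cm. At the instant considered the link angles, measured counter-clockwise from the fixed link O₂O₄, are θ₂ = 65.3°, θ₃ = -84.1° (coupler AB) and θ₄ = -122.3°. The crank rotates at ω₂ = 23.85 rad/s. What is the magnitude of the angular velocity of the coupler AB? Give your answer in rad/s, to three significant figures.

ω₂ = 23.85 rad/s
Differentiating the loop-closure r₂e^{iθ₂}+r₃e^{iθ₃}=r₁+r₄e^{iθ₄} gives r₂ω₂e^{iθ₂}+r₃ω₃e^{iθ₃}=r₄ω₄e^{iθ₄}.
Eliminating the other unknown: ω₃ = r₂ω₂ sin(θ₄−θ₂) / [r₃ sin(θ₃−θ₄)].
Numerator sine = +0.13226; denominator sine = +0.61841.
Result = 0.0406·23.85·(+0.13226) / (0.1485·(+0.61841)) = +1.3945 rad/s; magnitude 1.3945 rad/s.

1.39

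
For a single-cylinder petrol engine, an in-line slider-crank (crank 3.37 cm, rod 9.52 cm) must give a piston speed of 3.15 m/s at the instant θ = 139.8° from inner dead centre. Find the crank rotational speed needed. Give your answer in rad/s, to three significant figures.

200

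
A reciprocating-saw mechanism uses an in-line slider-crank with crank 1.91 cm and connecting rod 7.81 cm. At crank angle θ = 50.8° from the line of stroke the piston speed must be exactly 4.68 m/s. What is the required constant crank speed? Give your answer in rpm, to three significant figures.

For an in-line slider-crank, |v_piston| = rω|sinθ|·[1 + r cosθ/√(L² − r² sin²θ)].
With r = 0.0191 m, L = 0.0781 m, θ = 50.8°: the bracketed kinematic factor |dx/dθ| = 0.017131 m.
ω = v/|dx/dθ| = 4.68/0.017131 = 273.18 rad/s.
N = 60ω/(2π) = 2608.7 rpm.

2610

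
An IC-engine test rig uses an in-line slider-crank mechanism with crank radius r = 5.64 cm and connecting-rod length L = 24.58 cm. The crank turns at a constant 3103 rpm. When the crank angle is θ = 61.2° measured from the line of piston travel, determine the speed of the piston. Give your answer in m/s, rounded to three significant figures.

17.9

ω = 2π·3103/60 = 324.9 rad/s
For an in-line slider-crank, x = r cosθ + √(L² − r² sin²θ), so v = −rω sinθ·[1 + r cosθ/√(L² − r² sin²θ)].
With r = 0.0564 m, L = 0.2458 m, θ = 61.2°: √(L² − r² sin²θ) = 0.24078 m.
v = −0.0564·324.9·0.87631·[1 + 0.0564·0.48175/0.24078] = -17.872 m/s.
|v| = 17.872 m/s.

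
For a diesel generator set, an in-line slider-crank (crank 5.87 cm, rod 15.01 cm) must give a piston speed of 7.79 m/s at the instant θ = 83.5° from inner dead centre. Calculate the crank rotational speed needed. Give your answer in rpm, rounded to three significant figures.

1220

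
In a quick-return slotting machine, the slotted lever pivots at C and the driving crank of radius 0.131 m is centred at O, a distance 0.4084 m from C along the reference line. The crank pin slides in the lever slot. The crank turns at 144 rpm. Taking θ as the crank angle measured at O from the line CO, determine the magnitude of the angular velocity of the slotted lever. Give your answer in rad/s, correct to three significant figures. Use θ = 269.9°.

1.40

ω = 15.08 rad/s (from 144 rpm).
Crank pin A relative to C: A = (d + r cosθ, r sinθ); lever angle φ = atan2(r sinθ, d + r cosθ).
Differentiating tanφ: φ̇ = rω(d cosθ + r)/(d² + r² + 2dr cosθ).
d² + r² + 2dr cosθ = |CA|² = 0.183765 m²;  d cosθ + r = +0.13029 m.
|ω_lever| = |0.131·15.08·+0.13029| / 0.183765 = 1.4006 rad/s.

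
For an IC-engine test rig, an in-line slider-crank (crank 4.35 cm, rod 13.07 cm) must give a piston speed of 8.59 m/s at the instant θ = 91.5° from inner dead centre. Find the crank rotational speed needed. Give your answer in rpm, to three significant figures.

1900

For an in-line slider-crank, |v_piston| = rω|sinθ|·[1 + r cosθ/√(L² − r² sin²θ)].
With r = 0.0435 m, L = 0.1307 m, θ = 91.5°: the bracketed kinematic factor |dx/dθ| = 0.043083 m.
ω = v/|dx/dθ| = 8.59/0.043083 = 199.38 rad/s.
N = 60ω/(2π) = 1903.9 rpm.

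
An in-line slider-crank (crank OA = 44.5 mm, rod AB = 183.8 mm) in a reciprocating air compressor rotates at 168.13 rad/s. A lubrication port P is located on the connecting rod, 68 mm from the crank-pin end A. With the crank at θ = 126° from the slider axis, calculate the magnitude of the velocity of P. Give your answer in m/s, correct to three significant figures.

ω = 168.1 rad/s.  Crank-pin speed |V_A| = rω = 7.4818 m/s, perpendicular to OA.
Rod angle: sinφ = −(r/L) sinθ ⇒ φ = -11.296°; ω_rod = −rω cosθ/√(L²−r²sin²θ) = +24.399 rad/s.
V_P = V_A + ω_rod × AP, with AP = 0.068 m along the rod.
Components: V_Px = −rω sinθ − a·ω_rod·sinφ = -5.7279 m/s;  V_Py = rω cosθ + a·ω_rod·cosφ = -2.7707 m/s.
|V_P| = √(V_Px² + V_Py²) = 6.3628 m/s.

6.36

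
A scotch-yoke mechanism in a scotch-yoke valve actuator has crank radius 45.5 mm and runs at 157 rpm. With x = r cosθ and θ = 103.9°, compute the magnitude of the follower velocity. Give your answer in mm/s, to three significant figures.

726

ω = 16.44 rad/s (from 157 rpm).
x = r cosθ ⇒ ẋ = −rω sinθ.
|v| = rω|sinθ| = 0.0455·16.44·|sin 103.9°| = 0.72616 m/s = 726.16 mm/s.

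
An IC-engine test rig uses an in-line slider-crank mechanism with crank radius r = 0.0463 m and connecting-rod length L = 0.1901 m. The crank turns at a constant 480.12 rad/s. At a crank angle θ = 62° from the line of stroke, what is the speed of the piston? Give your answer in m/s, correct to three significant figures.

21.9

ω = 480.1 rad/s
For an in-line slider-crank, x = r cosθ + √(L² − r² sin²θ), so v = −rω sinθ·[1 + r cosθ/√(L² − r² sin²θ)].
With r = 0.0463 m, L = 0.1901 m, θ = 62°: √(L² − r² sin²θ) = 0.18565 m.
v = −0.0463·480.1·0.88295·[1 + 0.0463·0.46947/0.18565] = -21.926 m/s.
|v| = 21.926 m/s.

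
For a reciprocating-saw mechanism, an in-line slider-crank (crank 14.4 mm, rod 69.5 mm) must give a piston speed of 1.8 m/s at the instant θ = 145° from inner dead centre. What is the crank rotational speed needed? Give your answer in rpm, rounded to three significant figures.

2510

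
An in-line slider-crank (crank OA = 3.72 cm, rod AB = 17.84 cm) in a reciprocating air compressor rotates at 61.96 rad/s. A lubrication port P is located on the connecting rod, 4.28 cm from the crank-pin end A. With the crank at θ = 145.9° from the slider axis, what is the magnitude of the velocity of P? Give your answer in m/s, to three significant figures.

1.91

ω = 61.96 rad/s.  Crank-pin speed |V_A| = rω = 2.3049 m/s, perpendicular to OA.
Rod angle: sinφ = −(r/L) sinθ ⇒ φ = -6.713°; ω_rod = −rω cosθ/√(L²−r²sin²θ) = +10.772 rad/s.
V_P = V_A + ω_rod × AP, with AP = 0.0428 m along the rod.
Components: V_Px = −rω sinθ − a·ω_rod·sinφ = -1.2383 m/s;  V_Py = rω cosθ + a·ω_rod·cosφ = -1.4507 m/s.
|V_P| = √(V_Px² + V_Py²) = 1.9074 m/s.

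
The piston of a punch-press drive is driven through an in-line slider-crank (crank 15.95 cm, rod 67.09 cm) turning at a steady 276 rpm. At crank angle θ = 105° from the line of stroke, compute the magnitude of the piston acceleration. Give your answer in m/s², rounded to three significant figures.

ω = 2π·276/60 = 28.9 rad/s
x(θ) = r cosθ + √(L² − r² sin²θ); with ω constant, a = ω²·d²x/dθ².
d²x/dθ² = −r cosθ − r²(cos2θ)/√u − r⁴ sin²2θ/(4u^{3/2}),  u = L² − r² sin²θ = 0.426371 m².
Substituting r = 0.1595 m, L = 0.6709 m, θ = 105°: d²x/dθ² = +0.074877 m.
a = ω²·d²x/dθ² = (28.9)²·(+0.074877) = +62.55 m/s²;  |a| = 62.55 m/s².

62.5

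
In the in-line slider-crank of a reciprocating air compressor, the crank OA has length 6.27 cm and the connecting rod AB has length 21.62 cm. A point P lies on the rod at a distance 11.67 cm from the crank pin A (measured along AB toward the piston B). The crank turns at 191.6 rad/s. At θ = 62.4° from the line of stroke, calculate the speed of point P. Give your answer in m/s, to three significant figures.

ω = 191.6 rad/s.  Crank-pin speed |V_A| = rω = 12.013 m/s, perpendicular to OA.
Rod angle: sinφ = −(r/L) sinθ ⇒ φ = -14.893°; ω_rod = −rω cosθ/√(L²−r²sin²θ) = -26.638 rad/s.
V_P = V_A + ω_rod × AP, with AP = 0.1167 m along the rod.
Components: V_Px = −rω sinθ − a·ω_rod·sinφ = -11.445 m/s;  V_Py = rω cosθ + a·ω_rod·cosφ = +2.5615 m/s.
|V_P| = √(V_Px² + V_Py²) = 11.728 m/s.

11.7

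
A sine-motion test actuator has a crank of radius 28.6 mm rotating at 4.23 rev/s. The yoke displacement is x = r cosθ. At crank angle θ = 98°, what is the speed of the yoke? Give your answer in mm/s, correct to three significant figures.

ω = 26.58 rad/s (from 4.23 rev/s).
x = r cosθ ⇒ ẋ = −rω sinθ.
|v| = rω|sinθ| = 0.0286·26.58·|sin 98°| = 0.75273 m/s = 752.73 mm/s.

753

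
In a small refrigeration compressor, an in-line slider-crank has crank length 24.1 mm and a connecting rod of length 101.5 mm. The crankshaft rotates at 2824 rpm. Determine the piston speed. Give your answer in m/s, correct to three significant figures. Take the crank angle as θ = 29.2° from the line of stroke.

ω = 2π·2824/60 = 295.7 rad/s
For an in-line slider-crank, x = r cosθ + √(L² − r² sin²θ), so v = −rω sinθ·[1 + r cosθ/√(L² − r² sin²θ)].
With r = 0.0241 m, L = 0.1015 m, θ = 29.2°: √(L² − r² sin²θ) = 0.10082 m.
v = −0.0241·295.7·0.48786·[1 + 0.0241·0.87292/0.10082] = -4.2026 m/s.
|v| = 4.2026 m/s.

4.20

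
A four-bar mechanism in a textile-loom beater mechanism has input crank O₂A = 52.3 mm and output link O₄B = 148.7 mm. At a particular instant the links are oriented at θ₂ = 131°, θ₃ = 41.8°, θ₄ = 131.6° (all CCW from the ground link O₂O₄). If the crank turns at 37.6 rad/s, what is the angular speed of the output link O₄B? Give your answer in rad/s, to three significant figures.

13.2

ω₂ = 37.6 rad/s
Differentiating the loop-closure r₂e^{iθ₂}+r₃e^{iθ₃}=r₁+r₄e^{iθ₄} gives r₂ω₂e^{iθ₂}+r₃ω₃e^{iθ₃}=r₄ω₄e^{iθ₄}.
Eliminating the other unknown: ω₄ = r₂ω₂ sin(θ₂−θ₃) / [r₄ sin(θ₄−θ₃)].
Numerator sine = +0.99990; denominator sine = +0.99999.
Result = 0.0523·37.6·(+0.99990) / (0.1487·(+0.99999)) = +13.223 rad/s; magnitude 13.223 rad/s.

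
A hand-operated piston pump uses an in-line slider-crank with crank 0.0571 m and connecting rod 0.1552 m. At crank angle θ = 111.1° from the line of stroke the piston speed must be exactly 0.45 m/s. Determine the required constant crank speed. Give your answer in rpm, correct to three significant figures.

93.9

For an in-line slider-crank, |v_piston| = rω|sinθ|·[1 + r cosθ/√(L² − r² sin²θ)].
With r = 0.0571 m, L = 0.1552 m, θ = 111.1°: the bracketed kinematic factor |dx/dθ| = 0.04576 m.
ω = v/|dx/dθ| = 0.45/0.04576 = 9.834 rad/s.
N = 60ω/(2π) = 93.908 rpm.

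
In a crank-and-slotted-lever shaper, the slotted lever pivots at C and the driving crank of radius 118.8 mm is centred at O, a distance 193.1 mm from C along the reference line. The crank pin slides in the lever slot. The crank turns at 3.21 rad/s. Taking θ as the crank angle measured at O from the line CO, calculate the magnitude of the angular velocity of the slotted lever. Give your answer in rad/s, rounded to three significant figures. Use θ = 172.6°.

ω = 3.21 rad/s
Crank pin A relative to C: A = (d + r cosθ, r sinθ); lever angle φ = atan2(r sinθ, d + r cosθ).
Differentiating tanφ: φ̇ = rω(d cosθ + r)/(d² + r² + 2dr cosθ).
d² + r² + 2dr cosθ = |CA|² = 0.00590262 m²;  d cosθ + r = -0.072692 m.
|ω_lever| = |0.1188·3.21·-0.072692| / 0.00590262 = 4.6964 rad/s.

4.70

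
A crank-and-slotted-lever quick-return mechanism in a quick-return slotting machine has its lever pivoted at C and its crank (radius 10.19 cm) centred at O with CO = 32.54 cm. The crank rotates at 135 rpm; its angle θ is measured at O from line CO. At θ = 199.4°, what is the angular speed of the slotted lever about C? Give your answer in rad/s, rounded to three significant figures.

ω = 14.14 rad/s (from 135 rpm).
Crank pin A relative to C: A = (d + r cosθ, r sinθ); lever angle φ = atan2(r sinθ, d + r cosθ).
Differentiating tanφ: φ̇ = rω(d cosθ + r)/(d² + r² + 2dr cosθ).
d² + r² + 2dr cosθ = |CA|² = 0.0537175 m²;  d cosθ + r = -0.20502 m.
|ω_lever| = |0.1019·14.14·-0.20502| / 0.0537175 = 5.4983 rad/s.

5.50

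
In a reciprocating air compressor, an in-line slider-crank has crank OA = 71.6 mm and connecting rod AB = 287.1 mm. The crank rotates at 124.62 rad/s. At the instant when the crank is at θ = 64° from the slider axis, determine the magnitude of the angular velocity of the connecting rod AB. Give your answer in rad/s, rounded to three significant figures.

14.0

ω = 124.6 rad/s
The rod makes angle φ with the slider axis where L sinφ = r sinθ; differentiating, L cosφ·φ̇ = r ω cosθ.
L cosφ = √(L² − r² sin²θ) = 0.27979 m.
|ω_rod| = r ω |cosθ| / √(L² − r² sin²θ) = 0.0716·124.6·0.43837/0.27979 = 13.98 rad/s.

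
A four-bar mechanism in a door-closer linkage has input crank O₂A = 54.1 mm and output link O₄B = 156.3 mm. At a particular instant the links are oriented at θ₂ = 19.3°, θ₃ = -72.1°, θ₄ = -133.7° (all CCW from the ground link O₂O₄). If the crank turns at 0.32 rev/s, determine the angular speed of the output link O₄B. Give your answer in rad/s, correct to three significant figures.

0.791

ω₂ = 2.011 rad/s (from 0.32 rev/s).
Differentiating the loop-closure r₂e^{iθ₂}+r₃e^{iθ₃}=r₁+r₄e^{iθ₄} gives r₂ω₂e^{iθ₂}+r₃ω₃e^{iθ₃}=r₄ω₄e^{iθ₄}.
Eliminating the other unknown: ω₄ = r₂ω₂ sin(θ₂−θ₃) / [r₄ sin(θ₄−θ₃)].
Numerator sine = +0.99970; denominator sine = -0.87965.
Result = 0.0541·2.011·(+0.99970) / (0.1563·(-0.87965)) = -0.79091 rad/s; magnitude 0.79091 rad/s.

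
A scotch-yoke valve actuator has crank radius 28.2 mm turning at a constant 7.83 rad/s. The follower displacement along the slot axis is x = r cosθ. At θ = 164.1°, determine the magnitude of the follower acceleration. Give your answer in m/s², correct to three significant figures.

ω = 7.83 rad/s
x = r cosθ ⇒ ẍ = −rω² cosθ (ω constant).
|a| = rω²|cosθ| = 0.0282·(7.83)²·|cos 164.1°| = 1.6628 m/s².

1.66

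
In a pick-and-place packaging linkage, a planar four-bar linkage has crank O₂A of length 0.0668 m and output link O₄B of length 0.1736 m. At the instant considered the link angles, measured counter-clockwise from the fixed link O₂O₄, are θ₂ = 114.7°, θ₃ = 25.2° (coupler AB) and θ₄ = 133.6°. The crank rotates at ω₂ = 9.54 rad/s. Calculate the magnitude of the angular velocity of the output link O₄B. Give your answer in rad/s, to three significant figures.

3.87

ω₂ = 9.54 rad/s
Differentiating the loop-closure r₂e^{iθ₂}+r₃e^{iθ₃}=r₁+r₄e^{iθ₄} gives r₂ω₂e^{iθ₂}+r₃ω₃e^{iθ₃}=r₄ω₄e^{iθ₄}.
Eliminating the other unknown: ω₄ = r₂ω₂ sin(θ₂−θ₃) / [r₄ sin(θ₄−θ₃)].
Numerator sine = +0.99996; denominator sine = +0.94888.
Result = 0.0668·9.54·(+0.99996) / (0.1736·(+0.94888)) = +3.8686 rad/s; magnitude 3.8686 rad/s.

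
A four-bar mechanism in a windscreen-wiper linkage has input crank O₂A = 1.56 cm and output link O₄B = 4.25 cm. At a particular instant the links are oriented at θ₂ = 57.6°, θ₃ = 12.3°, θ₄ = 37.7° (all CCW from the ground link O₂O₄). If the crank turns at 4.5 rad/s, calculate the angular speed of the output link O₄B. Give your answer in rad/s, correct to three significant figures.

ω₂ = 4.5 rad/s
Differentiating the loop-closure r₂e^{iθ₂}+r₃e^{iθ₃}=r₁+r₄e^{iθ₄} gives r₂ω₂e^{iθ₂}+r₃ω₃e^{iθ₃}=r₄ω₄e^{iθ₄}.
Eliminating the other unknown: ω₄ = r₂ω₂ sin(θ₂−θ₃) / [r₄ sin(θ₄−θ₃)].
Numerator sine = +0.71080; denominator sine = +0.42894.
Result = 0.0156·4.5·(+0.71080) / (0.0425·(+0.42894)) = +2.7372 rad/s; magnitude 2.7372 rad/s.

2.74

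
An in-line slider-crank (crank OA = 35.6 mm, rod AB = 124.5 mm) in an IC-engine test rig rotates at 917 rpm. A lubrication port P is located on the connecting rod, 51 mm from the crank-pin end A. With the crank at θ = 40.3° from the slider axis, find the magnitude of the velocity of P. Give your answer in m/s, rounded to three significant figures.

2.86

ω = 96.03 rad/s.  Crank-pin speed |V_A| = rω = 3.4186 m/s, perpendicular to OA.
Rod angle: sinφ = −(r/L) sinθ ⇒ φ = -10.658°; ω_rod = −rω cosθ/√(L²−r²sin²θ) = -21.309 rad/s.
V_P = V_A + ω_rod × AP, with AP = 0.051 m along the rod.
Components: V_Px = −rω sinθ − a·ω_rod·sinφ = -2.4121 m/s;  V_Py = rω cosθ + a·ω_rod·cosφ = +1.5392 m/s.
|V_P| = √(V_Px² + V_Py²) = 2.8614 m/s.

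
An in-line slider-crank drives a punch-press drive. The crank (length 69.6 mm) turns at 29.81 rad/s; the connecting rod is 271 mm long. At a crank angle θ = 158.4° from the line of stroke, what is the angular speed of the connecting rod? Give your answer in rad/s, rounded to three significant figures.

7.15

ω = 29.81 rad/s
The rod makes angle φ with the slider axis where L sinφ = r sinθ; differentiating, L cosφ·φ̇ = r ω cosθ.
L cosφ = √(L² − r² sin²θ) = 0.26979 m.
|ω_rod| = r ω |cosθ| / √(L² − r² sin²θ) = 0.0696·29.81·0.92978/0.26979 = 7.1504 rad/s.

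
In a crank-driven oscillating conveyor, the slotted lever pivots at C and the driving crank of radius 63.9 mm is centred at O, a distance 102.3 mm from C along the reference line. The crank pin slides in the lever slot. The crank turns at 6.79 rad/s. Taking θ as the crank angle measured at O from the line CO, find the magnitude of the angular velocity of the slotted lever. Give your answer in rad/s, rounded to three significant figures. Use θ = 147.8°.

2.82

ω = 6.79 rad/s
Crank pin A relative to C: A = (d + r cosθ, r sinθ); lever angle φ = atan2(r sinθ, d + r cosθ).
Differentiating tanφ: φ̇ = rω(d cosθ + r)/(d² + r² + 2dr cosθ).
d² + r² + 2dr cosθ = |CA|² = 0.00348542 m²;  d cosθ + r = -0.022666 m.
|ω_lever| = |0.0639·6.79·-0.022666| / 0.00348542 = 2.8215 rad/s.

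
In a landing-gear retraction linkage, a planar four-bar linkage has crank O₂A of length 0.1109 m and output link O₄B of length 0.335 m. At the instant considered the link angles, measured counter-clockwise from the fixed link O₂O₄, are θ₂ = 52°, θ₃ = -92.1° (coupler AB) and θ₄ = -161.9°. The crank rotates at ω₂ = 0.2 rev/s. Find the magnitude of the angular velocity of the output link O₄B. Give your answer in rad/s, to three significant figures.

0.260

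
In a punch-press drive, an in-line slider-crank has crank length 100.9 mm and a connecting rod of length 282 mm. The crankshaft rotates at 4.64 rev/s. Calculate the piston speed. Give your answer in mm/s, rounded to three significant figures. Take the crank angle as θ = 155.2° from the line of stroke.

ω = 2π·4.64 = 29.15 rad/s
For an in-line slider-crank, x = r cosθ + √(L² − r² sin²θ), so v = −rω sinθ·[1 + r cosθ/√(L² − r² sin²θ)].
With r = 0.1009 m, L = 0.282 m, θ = 155.2°: √(L² − r² sin²θ) = 0.27881 m.
v = −0.1009·29.15·0.41945·[1 + 0.1009·-0.90778/0.27881] = -0.82852 m/s.
|v| = 0.82852 m/s = 828.52 mm/s.

829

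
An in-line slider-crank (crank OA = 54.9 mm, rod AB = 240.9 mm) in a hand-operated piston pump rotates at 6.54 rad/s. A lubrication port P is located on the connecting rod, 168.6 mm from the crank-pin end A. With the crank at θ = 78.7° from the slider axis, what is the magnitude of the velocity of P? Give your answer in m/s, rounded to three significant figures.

ω = 6.54 rad/s.  Crank-pin speed |V_A| = rω = 0.35905 m/s, perpendicular to OA.
Rod angle: sinφ = −(r/L) sinθ ⇒ φ = -12.913°; ω_rod = −rω cosθ/√(L²−r²sin²θ) = -0.29962 rad/s.
V_P = V_A + ω_rod × AP, with AP = 0.1686 m along the rod.
Components: V_Px = −rω sinθ − a·ω_rod·sinφ = -0.36338 m/s;  V_Py = rω cosθ + a·ω_rod·cosφ = +0.021115 m/s.
|V_P| = √(V_Px² + V_Py²) = 0.36399 m/s.

0.364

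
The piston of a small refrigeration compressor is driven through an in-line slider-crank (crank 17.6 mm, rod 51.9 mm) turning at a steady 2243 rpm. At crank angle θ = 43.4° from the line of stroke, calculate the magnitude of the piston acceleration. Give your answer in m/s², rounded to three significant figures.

ω = 2π·2243/60 = 234.9 rad/s
x(θ) = r cosθ + √(L² − r² sin²θ); with ω constant, a = ω²·d²x/dθ².
d²x/dθ² = −r cosθ − r²(cos2θ)/√u − r⁴ sin²2θ/(4u^{3/2}),  u = L² − r² sin²θ = 0.00254738 m².
Substituting r = 0.0176 m, L = 0.0519 m, θ = 43.4°: d²x/dθ² = -0.013316 m.
a = ω²·d²x/dθ² = (234.9)²·(-0.013316) = -734.68 m/s²;  |a| = 734.68 m/s².

735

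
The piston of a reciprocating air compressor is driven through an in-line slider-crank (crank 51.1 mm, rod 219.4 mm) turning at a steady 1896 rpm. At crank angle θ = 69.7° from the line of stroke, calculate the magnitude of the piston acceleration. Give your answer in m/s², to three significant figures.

337

ω = 2π·1896/60 = 198.5 rad/s
x(θ) = r cosθ + √(L² − r² sin²θ); with ω constant, a = ω²·d²x/dθ².
d²x/dθ² = −r cosθ − r²(cos2θ)/√u − r⁴ sin²2θ/(4u^{3/2}),  u = L² − r² sin²θ = 0.0458394 m².
Substituting r = 0.0511 m, L = 0.2194 m, θ = 69.7°: d²x/dθ² = -0.0085418 m.
a = ω²·d²x/dθ² = (198.5)²·(-0.0085418) = -336.73 m/s²;  |a| = 336.73 m/s².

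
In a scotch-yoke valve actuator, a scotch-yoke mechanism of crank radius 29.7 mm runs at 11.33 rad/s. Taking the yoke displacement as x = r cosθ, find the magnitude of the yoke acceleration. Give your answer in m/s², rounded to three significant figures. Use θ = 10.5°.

3.75

ω = 11.33 rad/s
x = r cosθ ⇒ ẍ = −rω² cosθ (ω constant).
|a| = rω²|cosθ| = 0.0297·(11.33)²·|cos 10.5°| = 3.7487 m/s².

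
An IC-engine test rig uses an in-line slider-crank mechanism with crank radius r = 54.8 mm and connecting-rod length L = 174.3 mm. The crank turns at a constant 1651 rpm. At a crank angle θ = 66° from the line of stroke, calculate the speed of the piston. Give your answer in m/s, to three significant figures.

9.81

ω = 2π·1651/60 = 172.9 rad/s
For an in-line slider-crank, x = r cosθ + √(L² − r² sin²θ), so v = −rω sinθ·[1 + r cosθ/√(L² − r² sin²θ)].
With r = 0.0548 m, L = 0.1743 m, θ = 66°: √(L² − r² sin²θ) = 0.16696 m.
v = −0.0548·172.9·0.91355·[1 + 0.0548·0.40674/0.16696] = -9.8109 m/s.
|v| = 9.8109 m/s.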